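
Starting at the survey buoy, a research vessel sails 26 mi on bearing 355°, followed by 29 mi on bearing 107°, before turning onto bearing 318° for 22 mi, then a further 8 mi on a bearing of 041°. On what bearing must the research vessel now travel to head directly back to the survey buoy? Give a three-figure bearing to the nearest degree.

Leg 1 (355°, 26 mi): east 26 sin 355° = -2.27, north 26 cos 355° = 25.90
Leg 2 (107°, 29 mi): east 29 sin 107° = 27.73, north 29 cos 107° = -8.48
Leg 3 (318°, 22 mi): east 22 sin 318° = -14.72, north 22 cos 318° = 16.35
Leg 4 (041°, 8 mi): east 8 sin 41° = 5.25, north 8 cos 41° = 6.04
Net displacement: 15.99 east, 39.81 north. Direction back to start is (-15.99, -39.81): bearing = atan2(-15.99, -39.81) mod 360° = 201.89° ≈ 202°.

202°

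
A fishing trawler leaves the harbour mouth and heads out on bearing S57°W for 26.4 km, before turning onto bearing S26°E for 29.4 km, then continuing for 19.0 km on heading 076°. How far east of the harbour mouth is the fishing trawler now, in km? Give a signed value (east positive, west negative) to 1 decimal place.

9.2 km

Leg 1 (S57°W, 26.4 km): east 26.4 sin 237° = -22.14, north 26.4 cos 237° = -14.38
Leg 2 (S26°E, 29.4 km): east 29.4 sin 154° = 12.89, north 29.4 cos 154° = -26.42
Leg 3 (076°, 19.0 km): east 19.0 sin 76° = 18.44, north 19.0 cos 76° = 4.60
Net east component: 9.18 km.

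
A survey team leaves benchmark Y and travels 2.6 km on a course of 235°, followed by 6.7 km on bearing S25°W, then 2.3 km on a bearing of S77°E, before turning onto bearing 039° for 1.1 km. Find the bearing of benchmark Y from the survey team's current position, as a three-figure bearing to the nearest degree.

016°

Leg 1 (235°, 2.6 km): east 2.6 sin 235° = -2.13, north 2.6 cos 235° = -1.49
Leg 2 (S25°W, 6.7 km): east 6.7 sin 205° = -2.83, north 6.7 cos 205° = -6.07
Leg 3 (S77°E, 2.3 km): east 2.3 sin 103° = 2.24, north 2.3 cos 103° = -0.52
Leg 4 (039°, 1.1 km): east 1.1 sin 39° = 0.69, north 1.1 cos 39° = 0.85
Net displacement: -2.03 east, -7.23 north. Direction back to start is (2.03, 7.23): bearing = atan2(2.03, 7.23) mod 360° = 15.68° ≈ 016°.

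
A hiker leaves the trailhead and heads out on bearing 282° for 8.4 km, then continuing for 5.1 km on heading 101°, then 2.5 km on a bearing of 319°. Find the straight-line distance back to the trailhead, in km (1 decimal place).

5.5 km

Leg 1 (282°, 8.4 km): east 8.4 sin 282° = -8.22, north 8.4 cos 282° = 1.75
Leg 2 (101°, 5.1 km): east 5.1 sin 101° = 5.01, north 5.1 cos 101° = -0.97
Leg 3 (319°, 2.5 km): east 2.5 sin 319° = -1.64, north 2.5 cos 319° = 1.89
Net: -4.85 east, 2.66 north. Distance = √((-4.85)² + (2.66)²) = 5.532 km.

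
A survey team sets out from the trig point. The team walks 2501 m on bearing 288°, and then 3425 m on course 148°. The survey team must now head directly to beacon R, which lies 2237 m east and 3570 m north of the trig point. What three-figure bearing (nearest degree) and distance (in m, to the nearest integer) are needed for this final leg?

026°, 6352 m

Leg 1 (288°, 2501 m): east 2501 sin 288° = -2378.59, north 2501 cos 288° = 772.85
Leg 2 (148°, 3425 m): east 3425 sin 148° = 1814.97, north 3425 cos 148° = -2904.56
Current position: (-563.62, -2131.71). Target: (2237, 3570). Remaining: Δeast = 2800.62, Δnorth = 5701.71.
Bearing = atan2(2800.62, 5701.71) mod 360° = 26.16°; distance = √((2800.62)² + (5701.71)²) = 6352.401 m.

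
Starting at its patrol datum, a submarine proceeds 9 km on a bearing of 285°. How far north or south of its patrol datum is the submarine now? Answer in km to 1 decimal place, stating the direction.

2.3 km north

Leg 1 (285°, 9 km): east 9 sin 285° = -8.69, north 9 cos 285° = 2.33
Net north component: 2.33 km.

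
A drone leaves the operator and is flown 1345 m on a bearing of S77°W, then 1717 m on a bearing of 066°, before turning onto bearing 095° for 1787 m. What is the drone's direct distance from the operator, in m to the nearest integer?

2052 m

Leg 1 (S77°W, 1345 m): east 1345 sin 257° = -1310.53, north 1345 cos 257° = -302.56
Leg 2 (066°, 1717 m): east 1717 sin 66° = 1568.56, north 1717 cos 66° = 698.37
Leg 3 (095°, 1787 m): east 1787 sin 95° = 1780.20, north 1787 cos 95° = -155.75
Net: 2038.23 east, 240.06 north. Distance = √((2038.23)² + (240.06)²) = 2052.318 m.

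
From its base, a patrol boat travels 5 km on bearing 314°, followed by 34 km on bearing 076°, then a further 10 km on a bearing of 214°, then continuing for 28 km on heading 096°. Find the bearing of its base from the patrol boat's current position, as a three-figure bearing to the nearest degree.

269°

Leg 1 (314°, 5 km): east 5 sin 314° = -3.60, north 5 cos 314° = 3.47
Leg 2 (076°, 34 km): east 34 sin 76° = 32.99, north 34 cos 76° = 8.23
Leg 3 (214°, 10 km): east 10 sin 214° = -5.59, north 10 cos 214° = -8.29
Leg 4 (096°, 28 km): east 28 sin 96° = 27.85, north 28 cos 96° = -2.93
Net displacement: 51.65 east, 0.48 north. Direction back to start is (-51.65, -0.48): bearing = atan2(-51.65, -0.48) mod 360° = 269.47° ≈ 269°.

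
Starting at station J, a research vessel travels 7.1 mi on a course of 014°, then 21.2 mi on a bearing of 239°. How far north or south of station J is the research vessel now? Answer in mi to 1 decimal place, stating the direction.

Leg 1 (014°, 7.1 mi): east 7.1 sin 14° = 1.72, north 7.1 cos 14° = 6.89
Leg 2 (239°, 21.2 mi): east 21.2 sin 239° = -18.17, north 21.2 cos 239° = -10.92
Net north component: -4.03 mi.

4.0 mi south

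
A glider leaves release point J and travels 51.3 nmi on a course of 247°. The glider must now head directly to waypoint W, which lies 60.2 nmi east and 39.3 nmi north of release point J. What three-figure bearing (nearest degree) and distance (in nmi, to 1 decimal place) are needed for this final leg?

Leg 1 (247°, 51.3 nmi): east 51.3 sin 247° = -47.22, north 51.3 cos 247° = -20.04
Current position: (-47.22, -20.04). Target: (60.2, 39.3). Remaining: Δeast = 107.42, Δnorth = 59.34.
Bearing = atan2(107.42, 59.34) mod 360° = 61.08°; distance = √((107.42)² + (59.34)²) = 122.724 nmi.

061°, 122.7 nmi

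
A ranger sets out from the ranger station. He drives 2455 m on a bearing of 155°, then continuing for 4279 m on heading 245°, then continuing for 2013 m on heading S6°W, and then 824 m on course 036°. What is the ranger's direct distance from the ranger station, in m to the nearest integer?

5951 m

Leg 1 (155°, 2455 m): east 2455 sin 155° = 1037.53, north 2455 cos 155° = -2224.99
Leg 2 (245°, 4279 m): east 4279 sin 245° = -3878.09, north 4279 cos 245° = -1808.38
Leg 3 (S6°W, 2013 m): east 2013 sin 186° = -210.42, north 2013 cos 186° = -2001.97
Leg 4 (036°, 824 m): east 824 sin 36° = 484.34, north 824 cos 36° = 666.63
Net: -2566.64 east, -5368.71 north. Distance = √((-2566.64)² + (-5368.71)²) = 5950.691 m.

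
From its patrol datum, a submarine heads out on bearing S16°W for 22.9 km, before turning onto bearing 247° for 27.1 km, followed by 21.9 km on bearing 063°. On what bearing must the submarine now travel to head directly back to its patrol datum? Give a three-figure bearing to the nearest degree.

027°

Leg 1 (S16°W, 22.9 km): east 22.9 sin 196° = -6.31, north 22.9 cos 196° = -22.01
Leg 2 (247°, 27.1 km): east 27.1 sin 247° = -24.95, north 27.1 cos 247° = -10.59
Leg 3 (063°, 21.9 km): east 21.9 sin 63° = 19.51, north 21.9 cos 63° = 9.94
Net displacement: -11.74 east, -22.66 north. Direction back to start is (11.74, 22.66): bearing = atan2(11.74, 22.66) mod 360° = 27.40° ≈ 027°.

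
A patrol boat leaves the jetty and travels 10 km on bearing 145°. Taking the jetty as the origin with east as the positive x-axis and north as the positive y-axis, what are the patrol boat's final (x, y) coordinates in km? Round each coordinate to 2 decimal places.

(5.74, -8.19)

Leg 1 (145°, 10 km): east 10 sin 145° = 5.74, north 10 cos 145° = -8.19
Summing: 5.74 km east, -8.19 km north → (5.74, -8.19).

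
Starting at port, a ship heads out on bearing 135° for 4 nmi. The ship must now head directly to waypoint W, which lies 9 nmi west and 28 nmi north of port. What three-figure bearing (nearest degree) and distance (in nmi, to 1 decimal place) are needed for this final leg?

Leg 1 (135°, 4 nmi): east 4 sin 135° = 2.83, north 4 cos 135° = -2.83
Current position: (2.83, -2.83). Target: (-9, 28). Remaining: Δeast = -11.83, Δnorth = 30.83.
Bearing = atan2(-11.83, 30.83) mod 360° = 339.01°; distance = √((-11.83)² + (30.83)²) = 33.020 nmi.

339°, 33.0 nmi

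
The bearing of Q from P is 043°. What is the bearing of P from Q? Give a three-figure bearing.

Back-bearing = 043° + 180° = 223°.

223°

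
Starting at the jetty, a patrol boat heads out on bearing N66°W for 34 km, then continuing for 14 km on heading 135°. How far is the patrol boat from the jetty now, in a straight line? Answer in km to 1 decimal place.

21.5 km

Leg 1 (N66°W, 34 km): east 34 sin 294° = -31.06, north 34 cos 294° = 13.83
Leg 2 (135°, 14 km): east 14 sin 135° = 9.90, north 14 cos 135° = -9.90
Net: -21.16 east, 3.93 north. Distance = √((-21.16)² + (3.93)²) = 21.523 km.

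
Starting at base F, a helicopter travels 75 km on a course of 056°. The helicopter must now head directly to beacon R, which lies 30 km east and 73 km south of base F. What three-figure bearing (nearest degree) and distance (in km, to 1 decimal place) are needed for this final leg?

196°, 119.4 km

Leg 1 (056°, 75 km): east 75 sin 56° = 62.18, north 75 cos 56° = 41.94
Current position: (62.18, 41.94). Target: (30, -73). Remaining: Δeast = -32.18, Δnorth = -114.94.
Bearing = atan2(-32.18, -114.94) mod 360° = 195.64°; distance = √((-32.18)² + (-114.94)²) = 119.359 km.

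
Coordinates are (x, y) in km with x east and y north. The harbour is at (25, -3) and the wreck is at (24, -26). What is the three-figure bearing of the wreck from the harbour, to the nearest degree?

182°

Δeast = 24 − 25 = -1.00; Δnorth = -26 − -3 = -23.00.
Bearing = atan2(Δeast, Δnorth) mod 360° = 182.49° ≈ 182°.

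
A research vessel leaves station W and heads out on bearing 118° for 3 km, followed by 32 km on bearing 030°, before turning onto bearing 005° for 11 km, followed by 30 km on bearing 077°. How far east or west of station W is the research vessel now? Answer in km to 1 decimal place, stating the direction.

Leg 1 (118°, 3 km): east 3 sin 118° = 2.65, north 3 cos 118° = -1.41
Leg 2 (030°, 32 km): east 32 sin 30° = 16.00, north 32 cos 30° = 27.71
Leg 3 (005°, 11 km): east 11 sin 5° = 0.96, north 11 cos 5° = 10.96
Leg 4 (077°, 30 km): east 30 sin 77° = 29.23, north 30 cos 77° = 6.75
Net east component: 48.84 km.

48.8 km east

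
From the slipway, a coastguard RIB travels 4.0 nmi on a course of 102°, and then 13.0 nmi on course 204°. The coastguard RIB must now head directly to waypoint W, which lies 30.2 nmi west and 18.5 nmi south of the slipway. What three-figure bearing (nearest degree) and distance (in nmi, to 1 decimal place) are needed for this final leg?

Leg 1 (102°, 4.0 nmi): east 4.0 sin 102° = 3.91, north 4.0 cos 102° = -0.83
Leg 2 (204°, 13.0 nmi): east 13.0 sin 204° = -5.29, north 13.0 cos 204° = -11.88
Current position: (-1.37, -12.71). Target: (-30.2, -18.5). Remaining: Δeast = -28.83, Δnorth = -5.79.
Bearing = atan2(-28.83, -5.79) mod 360° = 258.64°; distance = √((-28.83)² + (-5.79)²) = 29.401 nmi.

259°, 29.4 nmi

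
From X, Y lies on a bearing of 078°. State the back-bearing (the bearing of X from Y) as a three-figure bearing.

Back-bearing = 078° + 180° = 258°.

258°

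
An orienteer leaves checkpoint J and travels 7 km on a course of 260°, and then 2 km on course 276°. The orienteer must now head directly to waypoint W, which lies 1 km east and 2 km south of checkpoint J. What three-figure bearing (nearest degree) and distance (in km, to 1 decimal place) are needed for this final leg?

096°, 9.9 km

Leg 1 (260°, 7 km): east 7 sin 260° = -6.89, north 7 cos 260° = -1.22
Leg 2 (276°, 2 km): east 2 sin 276° = -1.99, north 2 cos 276° = 0.21
Current position: (-8.88, -1.01). Target: (1, -2). Remaining: Δeast = 9.88, Δnorth = -0.99.
Bearing = atan2(9.88, -0.99) mod 360° = 95.74°; distance = √((9.88)² + (-0.99)²) = 9.933 km.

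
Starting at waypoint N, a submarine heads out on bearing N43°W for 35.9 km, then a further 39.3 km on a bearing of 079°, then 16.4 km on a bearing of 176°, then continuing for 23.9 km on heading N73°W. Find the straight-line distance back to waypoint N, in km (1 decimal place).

25.5 km

Leg 1 (N43°W, 35.9 km): east 35.9 sin 317° = -24.48, north 35.9 cos 317° = 26.26
Leg 2 (079°, 39.3 km): east 39.3 sin 79° = 38.58, north 39.3 cos 79° = 7.50
Leg 3 (176°, 16.4 km): east 16.4 sin 176° = 1.14, north 16.4 cos 176° = -16.36
Leg 4 (N73°W, 23.9 km): east 23.9 sin 287° = -22.86, north 23.9 cos 287° = 6.99
Net: -7.62 east, 24.38 north. Distance = √((-7.62)² + (24.38)²) = 25.544 km.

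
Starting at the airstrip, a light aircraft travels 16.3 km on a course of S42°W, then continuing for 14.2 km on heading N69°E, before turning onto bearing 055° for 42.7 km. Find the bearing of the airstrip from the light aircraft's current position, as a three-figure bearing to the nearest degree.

245°

Leg 1 (S42°W, 16.3 km): east 16.3 sin 222° = -10.91, north 16.3 cos 222° = -12.11
Leg 2 (N69°E, 14.2 km): east 14.2 sin 69° = 13.26, north 14.2 cos 69° = 5.09
Leg 3 (055°, 42.7 km): east 42.7 sin 55° = 34.98, north 42.7 cos 55° = 24.49
Net displacement: 37.33 east, 17.47 north. Direction back to start is (-37.33, -17.47): bearing = atan2(-37.33, -17.47) mod 360° = 244.92° ≈ 245°.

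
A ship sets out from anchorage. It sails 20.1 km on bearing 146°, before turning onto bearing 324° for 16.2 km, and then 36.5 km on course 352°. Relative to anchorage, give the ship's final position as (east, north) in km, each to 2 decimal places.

Leg 1 (146°, 20.1 km): east 20.1 sin 146° = 11.24, north 20.1 cos 146° = -16.66
Leg 2 (324°, 16.2 km): east 16.2 sin 324° = -9.52, north 16.2 cos 324° = 13.11
Leg 3 (352°, 36.5 km): east 36.5 sin 352° = -5.08, north 36.5 cos 352° = 36.14
Summing: -3.36 km east, 32.59 km north → (-3.36, 32.59).

(-3.36, 32.59)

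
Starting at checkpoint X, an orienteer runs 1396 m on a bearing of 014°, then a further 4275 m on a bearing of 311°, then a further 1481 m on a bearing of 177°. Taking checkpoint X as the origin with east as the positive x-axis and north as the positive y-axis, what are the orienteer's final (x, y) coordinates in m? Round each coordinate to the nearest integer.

Leg 1 (014°, 1396 m): east 1396 sin 14° = 337.72, north 1396 cos 14° = 1354.53
Leg 2 (311°, 4275 m): east 4275 sin 311° = -3226.38, north 4275 cos 311° = 2804.65
Leg 3 (177°, 1481 m): east 1481 sin 177° = 77.51, north 1481 cos 177° = -1478.97
Summing: -2811.15 m east, 2680.21 m north → (-2811, 2680).

(-2811, 2680)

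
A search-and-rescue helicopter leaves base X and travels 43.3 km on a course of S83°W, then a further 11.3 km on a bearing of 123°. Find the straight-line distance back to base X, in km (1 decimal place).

35.4 km

Leg 1 (S83°W, 43.3 km): east 43.3 sin 263° = -42.98, north 43.3 cos 263° = -5.28
Leg 2 (123°, 11.3 km): east 11.3 sin 123° = 9.48, north 11.3 cos 123° = -6.15
Net: -33.50 east, -11.43 north. Distance = √((-33.50)² + (-11.43)²) = 35.397 km.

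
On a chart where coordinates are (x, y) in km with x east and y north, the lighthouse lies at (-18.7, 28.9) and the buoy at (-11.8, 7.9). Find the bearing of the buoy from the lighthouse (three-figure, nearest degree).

Δeast = -11.8 − -18.7 = 6.90; Δnorth = 7.9 − 28.9 = -21.00.
Bearing = atan2(Δeast, Δnorth) mod 360° = 161.81° ≈ 162°.

162°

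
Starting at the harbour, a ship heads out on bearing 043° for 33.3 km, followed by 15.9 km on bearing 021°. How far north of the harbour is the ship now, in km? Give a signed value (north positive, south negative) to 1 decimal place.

39.2 km

Leg 1 (043°, 33.3 km): east 33.3 sin 43° = 22.71, north 33.3 cos 43° = 24.35
Leg 2 (021°, 15.9 km): east 15.9 sin 21° = 5.70, north 15.9 cos 21° = 14.84
Net north component: 39.20 km.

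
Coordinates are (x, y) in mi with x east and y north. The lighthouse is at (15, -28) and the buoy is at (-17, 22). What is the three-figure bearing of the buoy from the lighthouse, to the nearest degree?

327°

Δeast = -17 − 15 = -32.00; Δnorth = 22 − -28 = 50.00.
Bearing = atan2(Δeast, Δnorth) mod 360° = 327.38° ≈ 327°.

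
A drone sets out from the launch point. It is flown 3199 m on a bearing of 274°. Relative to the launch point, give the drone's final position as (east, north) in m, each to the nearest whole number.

(-3191, 223)

Leg 1 (274°, 3199 m): east 3199 sin 274° = -3191.21, north 3199 cos 274° = 223.15
Summing: -3191.21 m east, 223.15 m north → (-3191, 223).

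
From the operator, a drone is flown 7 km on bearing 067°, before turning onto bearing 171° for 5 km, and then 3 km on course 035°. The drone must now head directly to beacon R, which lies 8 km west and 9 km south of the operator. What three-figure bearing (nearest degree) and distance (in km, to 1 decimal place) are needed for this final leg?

241°, 19.3 km

Leg 1 (067°, 7 km): east 7 sin 67° = 6.44, north 7 cos 67° = 2.74
Leg 2 (171°, 5 km): east 5 sin 171° = 0.78, north 5 cos 171° = -4.94
Leg 3 (035°, 3 km): east 3 sin 35° = 1.72, north 3 cos 35° = 2.46
Current position: (8.95, 0.25). Target: (-8, -9). Remaining: Δeast = -16.95, Δnorth = -9.25.
Bearing = atan2(-16.95, -9.25) mod 360° = 241.36°; distance = √((-16.95)² + (-9.25)²) = 19.309 km.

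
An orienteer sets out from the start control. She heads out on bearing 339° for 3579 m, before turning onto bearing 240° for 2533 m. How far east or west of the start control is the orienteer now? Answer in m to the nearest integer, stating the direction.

Leg 1 (339°, 3579 m): east 3579 sin 339° = -1282.60, north 3579 cos 339° = 3341.28
Leg 2 (240°, 2533 m): east 2533 sin 240° = -2193.64, north 2533 cos 240° = -1266.50
Net east component: -3476.24 m.

3476 m west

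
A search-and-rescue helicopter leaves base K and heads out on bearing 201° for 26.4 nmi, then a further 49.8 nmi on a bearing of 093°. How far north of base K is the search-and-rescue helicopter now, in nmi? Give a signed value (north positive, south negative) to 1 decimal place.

-27.3 nmi

Leg 1 (201°, 26.4 nmi): east 26.4 sin 201° = -9.46, north 26.4 cos 201° = -24.65
Leg 2 (093°, 49.8 nmi): east 49.8 sin 93° = 49.73, north 49.8 cos 93° = -2.61
Net north component: -27.25 nmi.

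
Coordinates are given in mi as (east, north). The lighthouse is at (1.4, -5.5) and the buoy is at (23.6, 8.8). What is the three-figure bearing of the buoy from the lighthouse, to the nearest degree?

057°

Δeast = 23.6 − 1.4 = 22.20; Δnorth = 8.8 − -5.5 = 14.30.
Bearing = atan2(Δeast, Δnorth) mod 360° = 57.21° ≈ 057°.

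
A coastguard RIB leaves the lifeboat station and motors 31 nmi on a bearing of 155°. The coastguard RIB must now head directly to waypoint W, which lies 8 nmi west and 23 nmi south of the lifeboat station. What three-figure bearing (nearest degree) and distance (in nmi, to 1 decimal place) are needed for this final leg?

Leg 1 (155°, 31 nmi): east 31 sin 155° = 13.10, north 31 cos 155° = -28.10
Current position: (13.10, -28.10). Target: (-8, -23). Remaining: Δeast = -21.10, Δnorth = 5.10.
Bearing = atan2(-21.10, 5.10) mod 360° = 283.58°; distance = √((-21.10)² + (5.10)²) = 21.708 nmi.

284°, 21.7 nmi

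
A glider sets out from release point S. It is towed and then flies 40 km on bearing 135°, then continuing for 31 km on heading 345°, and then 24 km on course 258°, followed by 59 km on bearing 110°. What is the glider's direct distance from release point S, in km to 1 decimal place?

57.3 km

Leg 1 (135°, 40 km): east 40 sin 135° = 28.28, north 40 cos 135° = -28.28
Leg 2 (345°, 31 km): east 31 sin 345° = -8.02, north 31 cos 345° = 29.94
Leg 3 (258°, 24 km): east 24 sin 258° = -23.48, north 24 cos 258° = -4.99
Leg 4 (110°, 59 km): east 59 sin 110° = 55.44, north 59 cos 110° = -20.18
Net: 52.23 east, -23.51 north. Distance = √((52.23)² + (-23.51)²) = 57.275 km.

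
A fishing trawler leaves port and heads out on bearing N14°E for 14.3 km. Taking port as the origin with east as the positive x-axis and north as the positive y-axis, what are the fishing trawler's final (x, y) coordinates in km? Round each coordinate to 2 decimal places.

Leg 1 (N14°E, 14.3 km): east 14.3 sin 14° = 3.46, north 14.3 cos 14° = 13.88
Summing: 3.46 km east, 13.88 km north → (3.46, 13.88).

(3.46, 13.88)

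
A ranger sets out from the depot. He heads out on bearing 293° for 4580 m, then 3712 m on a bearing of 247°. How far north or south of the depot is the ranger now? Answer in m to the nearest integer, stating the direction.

339 m north

Leg 1 (293°, 4580 m): east 4580 sin 293° = -4215.91, north 4580 cos 293° = 1789.55
Leg 2 (247°, 3712 m): east 3712 sin 247° = -3416.91, north 3712 cos 247° = -1450.39
Net north component: 339.15 m.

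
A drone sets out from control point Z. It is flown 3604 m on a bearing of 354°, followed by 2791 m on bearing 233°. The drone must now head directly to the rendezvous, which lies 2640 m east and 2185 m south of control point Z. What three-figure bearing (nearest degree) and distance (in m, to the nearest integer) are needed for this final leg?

128°, 6651 m

Leg 1 (354°, 3604 m): east 3604 sin 354° = -376.72, north 3604 cos 354° = 3584.26
Leg 2 (233°, 2791 m): east 2791 sin 233° = -2228.99, north 2791 cos 233° = -1679.67
Current position: (-2605.71, 1904.59). Target: (2640, -2185). Remaining: Δeast = 5245.71, Δnorth = -4089.59.
Bearing = atan2(5245.71, -4089.59) mod 360° = 127.94°; distance = √((5245.71)² + (-4089.59)²) = 6651.485 m.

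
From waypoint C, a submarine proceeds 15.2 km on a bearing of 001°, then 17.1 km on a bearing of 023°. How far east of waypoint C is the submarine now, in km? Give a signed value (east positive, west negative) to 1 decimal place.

Leg 1 (001°, 15.2 km): east 15.2 sin 1° = 0.27, north 15.2 cos 1° = 15.20
Leg 2 (023°, 17.1 km): east 17.1 sin 23° = 6.68, north 17.1 cos 23° = 15.74
Net east component: 6.95 km.

6.9 km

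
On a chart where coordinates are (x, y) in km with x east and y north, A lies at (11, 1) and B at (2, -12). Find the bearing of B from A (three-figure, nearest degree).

Δeast = 2 − 11 = -9.00; Δnorth = -12 − 1 = -13.00.
Bearing = atan2(Δeast, Δnorth) mod 360° = 214.70° ≈ 215°.

215°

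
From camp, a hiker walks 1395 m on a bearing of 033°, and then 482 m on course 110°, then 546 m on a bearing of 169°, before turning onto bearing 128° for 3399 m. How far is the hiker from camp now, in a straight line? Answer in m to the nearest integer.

4313 m

Leg 1 (033°, 1395 m): east 1395 sin 33° = 759.77, north 1395 cos 33° = 1169.95
Leg 2 (110°, 482 m): east 482 sin 110° = 452.93, north 482 cos 110° = -164.85
Leg 3 (169°, 546 m): east 546 sin 169° = 104.18, north 546 cos 169° = -535.97
Leg 4 (128°, 3399 m): east 3399 sin 128° = 2678.45, north 3399 cos 128° = -2092.63
Net: 3995.33 east, -1623.51 north. Distance = √((3995.33)² + (-1623.51)²) = 4312.595 m.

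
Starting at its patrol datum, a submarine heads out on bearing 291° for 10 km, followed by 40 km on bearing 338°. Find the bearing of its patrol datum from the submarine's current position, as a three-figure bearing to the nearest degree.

149°

Leg 1 (291°, 10 km): east 10 sin 291° = -9.34, north 10 cos 291° = 3.58
Leg 2 (338°, 40 km): east 40 sin 338° = -14.98, north 40 cos 338° = 37.09
Net displacement: -24.32 east, 40.67 north. Direction back to start is (24.32, -40.67): bearing = atan2(24.32, -40.67) mod 360° = 149.12° ≈ 149°.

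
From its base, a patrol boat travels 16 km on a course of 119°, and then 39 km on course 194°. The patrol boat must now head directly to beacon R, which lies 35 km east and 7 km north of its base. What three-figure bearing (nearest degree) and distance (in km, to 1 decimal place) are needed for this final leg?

Leg 1 (119°, 16 km): east 16 sin 119° = 13.99, north 16 cos 119° = -7.76
Leg 2 (194°, 39 km): east 39 sin 194° = -9.43, north 39 cos 194° = -37.84
Current position: (4.56, -45.60). Target: (35, 7). Remaining: Δeast = 30.44, Δnorth = 52.60.
Bearing = atan2(30.44, 52.60) mod 360° = 30.06°; distance = √((30.44)² + (52.60)²) = 60.772 km.

030°, 60.8 km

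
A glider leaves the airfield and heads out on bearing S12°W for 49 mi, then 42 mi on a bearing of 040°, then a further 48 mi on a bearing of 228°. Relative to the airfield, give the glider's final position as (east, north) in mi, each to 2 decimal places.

(-18.86, -47.87)

Leg 1 (S12°W, 49 mi): east 49 sin 192° = -10.19, north 49 cos 192° = -47.93
Leg 2 (040°, 42 mi): east 42 sin 40° = 27.00, north 42 cos 40° = 32.17
Leg 3 (228°, 48 mi): east 48 sin 228° = -35.67, north 48 cos 228° = -32.12
Summing: -18.86 mi east, -47.87 mi north → (-18.86, -47.87).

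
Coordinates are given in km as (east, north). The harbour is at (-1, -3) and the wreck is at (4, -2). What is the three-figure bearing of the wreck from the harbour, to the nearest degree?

Δeast = 4 − -1 = 5.00; Δnorth = -2 − -3 = 1.00.
Bearing = atan2(Δeast, Δnorth) mod 360° = 78.69° ≈ 079°.

079°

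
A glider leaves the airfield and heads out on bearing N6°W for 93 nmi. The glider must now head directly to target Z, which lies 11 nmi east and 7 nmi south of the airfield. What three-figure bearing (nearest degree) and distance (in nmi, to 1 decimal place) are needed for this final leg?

Leg 1 (N6°W, 93 nmi): east 93 sin 354° = -9.72, north 93 cos 354° = 92.49
Current position: (-9.72, 92.49). Target: (11, -7). Remaining: Δeast = 20.72, Δnorth = -99.49.
Bearing = atan2(20.72, -99.49) mod 360° = 168.24°; distance = √((20.72)² + (-99.49)²) = 101.625 nmi.

168°, 101.6 nmi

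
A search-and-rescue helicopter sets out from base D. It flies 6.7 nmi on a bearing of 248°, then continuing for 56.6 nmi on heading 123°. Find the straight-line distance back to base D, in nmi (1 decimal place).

53.0 nmi

Leg 1 (248°, 6.7 nmi): east 6.7 sin 248° = -6.21, north 6.7 cos 248° = -2.51
Leg 2 (123°, 56.6 nmi): east 56.6 sin 123° = 47.47, north 56.6 cos 123° = -30.83
Net: 41.26 east, -33.34 north. Distance = √((41.26)² + (-33.34)²) = 53.042 nmi.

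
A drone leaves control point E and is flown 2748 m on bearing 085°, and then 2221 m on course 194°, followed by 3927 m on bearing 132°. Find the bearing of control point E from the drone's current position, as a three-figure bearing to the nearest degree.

312°

Leg 1 (085°, 2748 m): east 2748 sin 85° = 2737.54, north 2748 cos 85° = 239.50
Leg 2 (194°, 2221 m): east 2221 sin 194° = -537.31, north 2221 cos 194° = -2155.03
Leg 3 (132°, 3927 m): east 3927 sin 132° = 2918.33, north 3927 cos 132° = -2627.68
Net displacement: 5118.56 east, -4543.20 north. Direction back to start is (-5118.56, 4543.20): bearing = atan2(-5118.56, 4543.20) mod 360° = 311.59° ≈ 312°.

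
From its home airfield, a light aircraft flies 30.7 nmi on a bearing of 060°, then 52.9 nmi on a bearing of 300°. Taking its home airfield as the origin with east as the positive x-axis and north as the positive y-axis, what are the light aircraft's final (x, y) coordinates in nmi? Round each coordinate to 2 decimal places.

(-19.23, 41.80)

Leg 1 (060°, 30.7 nmi): east 30.7 sin 60° = 26.59, north 30.7 cos 60° = 15.35
Leg 2 (300°, 52.9 nmi): east 52.9 sin 300° = -45.81, north 52.9 cos 300° = 26.45
Summing: -19.23 nmi east, 41.80 nmi north → (-19.23, 41.80).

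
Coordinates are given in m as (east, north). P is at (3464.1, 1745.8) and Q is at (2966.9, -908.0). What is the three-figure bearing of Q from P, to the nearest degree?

Δeast = 2966.9 − 3464.1 = -497.20; Δnorth = -908.0 − 1745.8 = -2653.80.
Bearing = atan2(Δeast, Δnorth) mod 360° = 190.61° ≈ 191°.

191°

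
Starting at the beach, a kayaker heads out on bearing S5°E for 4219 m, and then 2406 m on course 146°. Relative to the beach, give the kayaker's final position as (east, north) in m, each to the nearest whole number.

(1713, -6198)

Leg 1 (S5°E, 4219 m): east 4219 sin 175° = 367.71, north 4219 cos 175° = -4202.95
Leg 2 (146°, 2406 m): east 2406 sin 146° = 1345.42, north 2406 cos 146° = -1994.66
Summing: 1713.13 m east, -6197.61 m north → (1713, -6198).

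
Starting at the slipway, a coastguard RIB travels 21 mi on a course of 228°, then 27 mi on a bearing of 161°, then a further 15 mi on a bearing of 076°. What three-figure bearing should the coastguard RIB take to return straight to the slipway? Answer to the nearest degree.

348°

Leg 1 (228°, 21 mi): east 21 sin 228° = -15.61, north 21 cos 228° = -14.05
Leg 2 (161°, 27 mi): east 27 sin 161° = 8.79, north 27 cos 161° = -25.53
Leg 3 (076°, 15 mi): east 15 sin 76° = 14.55, north 15 cos 76° = 3.63
Net displacement: 7.74 east, -35.95 north. Direction back to start is (-7.74, 35.95): bearing = atan2(-7.74, 35.95) mod 360° = 347.85° ≈ 348°.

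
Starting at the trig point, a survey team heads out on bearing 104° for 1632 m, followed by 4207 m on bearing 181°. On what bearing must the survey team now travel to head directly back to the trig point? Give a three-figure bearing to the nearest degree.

342°

Leg 1 (104°, 1632 m): east 1632 sin 104° = 1583.52, north 1632 cos 104° = -394.82
Leg 2 (181°, 4207 m): east 4207 sin 181° = -73.42, north 4207 cos 181° = -4206.36
Net displacement: 1510.10 east, -4601.18 north. Direction back to start is (-1510.10, 4601.18): bearing = atan2(-1510.10, 4601.18) mod 360° = 341.83° ≈ 342°.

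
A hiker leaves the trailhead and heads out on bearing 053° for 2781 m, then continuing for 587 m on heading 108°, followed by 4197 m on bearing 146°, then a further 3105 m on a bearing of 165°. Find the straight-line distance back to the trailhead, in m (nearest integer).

7748 m

Leg 1 (053°, 2781 m): east 2781 sin 53° = 2221.01, north 2781 cos 53° = 1673.65
Leg 2 (108°, 587 m): east 587 sin 108° = 558.27, north 587 cos 108° = -181.39
Leg 3 (146°, 4197 m): east 4197 sin 146° = 2346.93, north 4197 cos 146° = -3479.47
Leg 4 (165°, 3105 m): east 3105 sin 165° = 803.63, north 3105 cos 165° = -2999.20
Net: 5929.84 east, -4986.42 north. Distance = √((5929.84)² + (-4986.42)²) = 7747.733 m.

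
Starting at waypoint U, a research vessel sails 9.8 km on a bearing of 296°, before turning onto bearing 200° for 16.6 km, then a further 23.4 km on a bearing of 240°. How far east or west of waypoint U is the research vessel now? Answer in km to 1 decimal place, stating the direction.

Leg 1 (296°, 9.8 km): east 9.8 sin 296° = -8.81, north 9.8 cos 296° = 4.30
Leg 2 (200°, 16.6 km): east 16.6 sin 200° = -5.68, north 16.6 cos 200° = -15.60
Leg 3 (240°, 23.4 km): east 23.4 sin 240° = -20.26, north 23.4 cos 240° = -11.70
Net east component: -34.75 km.

34.8 km west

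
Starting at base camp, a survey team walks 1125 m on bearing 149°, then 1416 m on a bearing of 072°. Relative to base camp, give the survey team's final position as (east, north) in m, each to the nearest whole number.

(1926, -527)

Leg 1 (149°, 1125 m): east 1125 sin 149° = 579.42, north 1125 cos 149° = -964.31
Leg 2 (072°, 1416 m): east 1416 sin 72° = 1346.70, north 1416 cos 72° = 437.57
Summing: 1926.11 m east, -526.75 m north → (1926, -527).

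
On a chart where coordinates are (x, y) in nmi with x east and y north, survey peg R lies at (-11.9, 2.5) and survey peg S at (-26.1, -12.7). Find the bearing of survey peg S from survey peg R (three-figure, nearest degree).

223°

Δeast = -26.1 − -11.9 = -14.20; Δnorth = -12.7 − 2.5 = -15.20.
Bearing = atan2(Δeast, Δnorth) mod 360° = 223.05° ≈ 223°.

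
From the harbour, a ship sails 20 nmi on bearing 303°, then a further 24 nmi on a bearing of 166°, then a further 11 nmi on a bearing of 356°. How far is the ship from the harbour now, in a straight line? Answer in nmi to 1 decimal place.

Leg 1 (303°, 20 nmi): east 20 sin 303° = -16.77, north 20 cos 303° = 10.89
Leg 2 (166°, 24 nmi): east 24 sin 166° = 5.81, north 24 cos 166° = -23.29
Leg 3 (356°, 11 nmi): east 11 sin 356° = -0.77, north 11 cos 356° = 10.97
Net: -11.73 east, -1.42 north. Distance = √((-11.73)² + (-1.42)²) = 11.820 nmi.

11.8 nmi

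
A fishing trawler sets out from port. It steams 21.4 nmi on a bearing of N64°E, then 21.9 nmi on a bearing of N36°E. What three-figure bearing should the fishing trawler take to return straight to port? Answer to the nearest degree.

230°

Leg 1 (N64°E, 21.4 nmi): east 21.4 sin 64° = 19.23, north 21.4 cos 64° = 9.38
Leg 2 (N36°E, 21.9 nmi): east 21.9 sin 36° = 12.87, north 21.9 cos 36° = 17.72
Net displacement: 32.11 east, 27.10 north. Direction back to start is (-32.11, -27.10): bearing = atan2(-32.11, -27.10) mod 360° = 229.84° ≈ 230°.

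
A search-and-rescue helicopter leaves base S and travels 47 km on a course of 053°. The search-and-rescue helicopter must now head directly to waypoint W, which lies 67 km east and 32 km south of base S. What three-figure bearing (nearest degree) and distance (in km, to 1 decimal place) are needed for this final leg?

Leg 1 (053°, 47 km): east 47 sin 53° = 37.54, north 47 cos 53° = 28.29
Current position: (37.54, 28.29). Target: (67, -32). Remaining: Δeast = 29.46, Δnorth = -60.29.
Bearing = atan2(29.46, -60.29) mod 360° = 153.95°; distance = √((29.46)² + (-60.29)²) = 67.100 km.

154°, 67.1 km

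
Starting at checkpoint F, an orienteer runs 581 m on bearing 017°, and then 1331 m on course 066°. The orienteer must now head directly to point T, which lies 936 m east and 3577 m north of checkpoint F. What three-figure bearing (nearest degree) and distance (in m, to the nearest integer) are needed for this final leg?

350°, 2520 m

Leg 1 (017°, 581 m): east 581 sin 17° = 169.87, north 581 cos 17° = 555.61
Leg 2 (066°, 1331 m): east 1331 sin 66° = 1215.93, north 1331 cos 66° = 541.37
Current position: (1385.80, 1096.98). Target: (936, 3577). Remaining: Δeast = -449.80, Δnorth = 2480.02.
Bearing = atan2(-449.80, 2480.02) mod 360° = 349.72°; distance = √((-449.80)² + (2480.02)²) = 2520.480 m.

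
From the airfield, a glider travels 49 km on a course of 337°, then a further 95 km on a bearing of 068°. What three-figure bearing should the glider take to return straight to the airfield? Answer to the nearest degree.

Leg 1 (337°, 49 km): east 49 sin 337° = -19.15, north 49 cos 337° = 45.10
Leg 2 (068°, 95 km): east 95 sin 68° = 88.08, north 95 cos 68° = 35.59
Net displacement: 68.94 east, 80.69 north. Direction back to start is (-68.94, -80.69): bearing = atan2(-68.94, -80.69) mod 360° = 220.51° ≈ 221°.

221°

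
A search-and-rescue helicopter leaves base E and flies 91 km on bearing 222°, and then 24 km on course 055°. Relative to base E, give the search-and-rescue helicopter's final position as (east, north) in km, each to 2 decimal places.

(-41.23, -53.86)

Leg 1 (222°, 91 km): east 91 sin 222° = -60.89, north 91 cos 222° = -67.63
Leg 2 (055°, 24 km): east 24 sin 55° = 19.66, north 24 cos 55° = 13.77
Summing: -41.23 km east, -53.86 km north → (-41.23, -53.86).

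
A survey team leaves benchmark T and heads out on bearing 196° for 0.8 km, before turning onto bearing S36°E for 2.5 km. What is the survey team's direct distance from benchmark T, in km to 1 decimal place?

3.1 km

Leg 1 (196°, 0.8 km): east 0.8 sin 196° = -0.22, north 0.8 cos 196° = -0.77
Leg 2 (S36°E, 2.5 km): east 2.5 sin 144° = 1.47, north 2.5 cos 144° = -2.02
Net: 1.25 east, -2.79 north. Distance = √((1.25)² + (-2.79)²) = 3.058 km.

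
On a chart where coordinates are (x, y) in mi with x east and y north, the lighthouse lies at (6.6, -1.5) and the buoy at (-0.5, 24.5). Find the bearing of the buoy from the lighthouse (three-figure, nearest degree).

Δeast = -0.5 − 6.6 = -7.10; Δnorth = 24.5 − -1.5 = 26.00.
Bearing = atan2(Δeast, Δnorth) mod 360° = 344.73° ≈ 345°.

345°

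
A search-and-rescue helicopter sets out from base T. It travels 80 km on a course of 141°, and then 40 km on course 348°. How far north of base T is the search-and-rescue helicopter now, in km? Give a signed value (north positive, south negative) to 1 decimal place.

-23.0 km

Leg 1 (141°, 80 km): east 80 sin 141° = 50.35, north 80 cos 141° = -62.17
Leg 2 (348°, 40 km): east 40 sin 348° = -8.32, north 40 cos 348° = 39.13
Net north component: -23.05 km.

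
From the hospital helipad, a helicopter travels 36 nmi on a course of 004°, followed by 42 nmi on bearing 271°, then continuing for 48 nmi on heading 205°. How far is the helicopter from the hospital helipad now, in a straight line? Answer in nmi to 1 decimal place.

60.2 nmi

Leg 1 (004°, 36 nmi): east 36 sin 4° = 2.51, north 36 cos 4° = 35.91
Leg 2 (271°, 42 nmi): east 42 sin 271° = -41.99, north 42 cos 271° = 0.73
Leg 3 (205°, 48 nmi): east 48 sin 205° = -20.29, north 48 cos 205° = -43.50
Net: -59.77 east, -6.86 north. Distance = √((-59.77)² + (-6.86)²) = 60.160 nmi.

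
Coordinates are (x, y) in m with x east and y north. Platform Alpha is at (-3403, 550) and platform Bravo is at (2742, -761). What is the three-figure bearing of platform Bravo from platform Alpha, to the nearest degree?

Δeast = 2742 − -3403 = 6145.00; Δnorth = -761 − 550 = -1311.00.
Bearing = atan2(Δeast, Δnorth) mod 360° = 102.04° ≈ 102°.

102°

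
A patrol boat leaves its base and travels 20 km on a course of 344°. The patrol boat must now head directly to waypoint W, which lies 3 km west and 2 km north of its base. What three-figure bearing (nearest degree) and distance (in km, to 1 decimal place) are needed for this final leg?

172°, 17.4 km

Leg 1 (344°, 20 km): east 20 sin 344° = -5.51, north 20 cos 344° = 19.23
Current position: (-5.51, 19.23). Target: (-3, 2). Remaining: Δeast = 2.51, Δnorth = -17.23.
Bearing = atan2(2.51, -17.23) mod 360° = 171.70°; distance = √((2.51)² + (-17.23)²) = 17.408 km.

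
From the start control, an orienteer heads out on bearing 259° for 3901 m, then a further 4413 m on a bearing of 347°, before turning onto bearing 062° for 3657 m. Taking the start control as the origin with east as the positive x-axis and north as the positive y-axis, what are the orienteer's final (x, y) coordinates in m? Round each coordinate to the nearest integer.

(-1593, 5272)

Leg 1 (259°, 3901 m): east 3901 sin 259° = -3829.33, north 3901 cos 259° = -744.35
Leg 2 (347°, 4413 m): east 4413 sin 347° = -992.71, north 4413 cos 347° = 4299.90
Leg 3 (062°, 3657 m): east 3657 sin 62° = 3228.94, north 3657 cos 62° = 1716.86
Summing: -1593.10 m east, 5272.41 m north → (-1593, 5272).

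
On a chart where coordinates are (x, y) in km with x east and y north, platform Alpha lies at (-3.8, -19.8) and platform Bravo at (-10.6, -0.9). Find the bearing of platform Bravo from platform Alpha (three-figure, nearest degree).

Δeast = -10.6 − -3.8 = -6.80; Δnorth = -0.9 − -19.8 = 18.90.
Bearing = atan2(Δeast, Δnorth) mod 360° = 340.21° ≈ 340°.

340°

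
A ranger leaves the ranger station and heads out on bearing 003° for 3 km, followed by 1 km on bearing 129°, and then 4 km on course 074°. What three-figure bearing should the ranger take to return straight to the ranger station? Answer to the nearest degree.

Leg 1 (003°, 3 km): east 3 sin 3° = 0.16, north 3 cos 3° = 3.00
Leg 2 (129°, 1 km): east 1 sin 129° = 0.78, north 1 cos 129° = -0.63
Leg 3 (074°, 4 km): east 4 sin 74° = 3.85, north 4 cos 74° = 1.10
Net displacement: 4.78 east, 3.47 north. Direction back to start is (-4.78, -3.47): bearing = atan2(-4.78, -3.47) mod 360° = 234.02° ≈ 234°.

234°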